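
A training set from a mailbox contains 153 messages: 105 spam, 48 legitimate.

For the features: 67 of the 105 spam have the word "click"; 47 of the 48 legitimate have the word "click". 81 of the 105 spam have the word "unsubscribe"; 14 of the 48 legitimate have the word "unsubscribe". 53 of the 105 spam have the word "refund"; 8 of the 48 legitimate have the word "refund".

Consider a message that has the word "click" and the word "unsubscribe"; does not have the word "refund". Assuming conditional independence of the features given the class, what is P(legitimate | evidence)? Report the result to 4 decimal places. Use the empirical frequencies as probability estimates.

spam: (105/153) × (67/105) × (81/105) × (52/105) ≈ 0.167299
legitimate: (48/153) × (47/48) × (14/48) × (40/48) ≈ 0.0746641
P(legitimate | x) = 0.0746641 / 0.2419631 ≈ 0.3086

0.3086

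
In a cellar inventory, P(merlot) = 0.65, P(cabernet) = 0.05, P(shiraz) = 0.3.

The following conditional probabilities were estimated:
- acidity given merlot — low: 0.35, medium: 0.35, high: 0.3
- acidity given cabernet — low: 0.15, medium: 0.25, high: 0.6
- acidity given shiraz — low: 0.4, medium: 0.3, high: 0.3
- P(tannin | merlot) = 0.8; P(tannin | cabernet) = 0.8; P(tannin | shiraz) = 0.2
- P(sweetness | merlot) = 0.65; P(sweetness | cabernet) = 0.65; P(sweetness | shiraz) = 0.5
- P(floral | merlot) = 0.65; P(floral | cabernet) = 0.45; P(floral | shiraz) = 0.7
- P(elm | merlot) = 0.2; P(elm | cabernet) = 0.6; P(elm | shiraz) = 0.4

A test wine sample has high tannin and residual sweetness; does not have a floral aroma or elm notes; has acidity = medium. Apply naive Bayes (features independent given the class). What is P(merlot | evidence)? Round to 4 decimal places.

merlot: 0.65 × 0.35 × 0.8 × 0.65 × (1−0.65) × (1−0.2) = 0.033124
cabernet: 0.05 × 0.25 × 0.8 × 0.65 × (1−0.45) × (1−0.6) = 0.00143
shiraz: 0.3 × 0.3 × 0.2 × 0.5 × (1−0.7) × (1−0.4) = 0.00162
P(merlot | x) = 0.033124 / 0.036174 ≈ 0.9157

0.9157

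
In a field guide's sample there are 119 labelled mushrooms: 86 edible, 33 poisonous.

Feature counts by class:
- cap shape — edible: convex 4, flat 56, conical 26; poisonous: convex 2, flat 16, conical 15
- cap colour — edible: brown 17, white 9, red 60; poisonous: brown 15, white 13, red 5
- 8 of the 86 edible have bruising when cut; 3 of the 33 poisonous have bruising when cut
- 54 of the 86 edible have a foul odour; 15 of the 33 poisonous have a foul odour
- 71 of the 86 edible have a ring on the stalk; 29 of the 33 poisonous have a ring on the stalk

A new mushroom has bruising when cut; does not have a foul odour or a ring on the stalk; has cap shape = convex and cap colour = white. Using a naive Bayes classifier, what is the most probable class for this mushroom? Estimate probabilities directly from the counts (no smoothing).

poisonous

edible: (86/119) × (4/86) × (9/86) × (8/86) × (32/86) × (15/86) ≈ 0.000021237
poisonous: (33/119) × (2/33) × (13/33) × (3/33) × (18/33) × (4/33) ≈ 0.0000397946
Highest score → poisonous.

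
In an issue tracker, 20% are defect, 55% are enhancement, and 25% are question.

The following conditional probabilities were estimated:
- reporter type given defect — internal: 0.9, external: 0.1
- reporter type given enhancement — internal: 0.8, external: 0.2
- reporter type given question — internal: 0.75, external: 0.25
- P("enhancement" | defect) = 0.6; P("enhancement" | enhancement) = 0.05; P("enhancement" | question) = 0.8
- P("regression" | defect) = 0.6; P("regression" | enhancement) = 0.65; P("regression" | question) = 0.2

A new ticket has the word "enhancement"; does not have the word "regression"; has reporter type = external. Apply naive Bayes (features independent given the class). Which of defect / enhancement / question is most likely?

question

defect: 0.2 × 0.1 × 0.6 × (1−0.6) = 0.0048
enhancement: 0.55 × 0.2 × 0.05 × (1−0.65) = 0.001925
question: 0.25 × 0.25 × 0.8 × (1−0.2) = 0.04
Highest score → question.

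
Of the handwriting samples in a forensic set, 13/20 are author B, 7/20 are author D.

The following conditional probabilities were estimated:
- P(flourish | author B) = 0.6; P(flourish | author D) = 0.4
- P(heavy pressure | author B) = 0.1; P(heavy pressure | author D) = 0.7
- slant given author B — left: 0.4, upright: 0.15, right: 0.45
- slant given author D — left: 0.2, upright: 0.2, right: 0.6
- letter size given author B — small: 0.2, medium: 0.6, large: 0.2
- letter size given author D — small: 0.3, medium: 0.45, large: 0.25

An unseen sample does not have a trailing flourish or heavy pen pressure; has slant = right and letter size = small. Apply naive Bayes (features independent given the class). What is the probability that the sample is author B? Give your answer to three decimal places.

author B: 0.65 × (1−0.6) × (1−0.1) × 0.45 × 0.2 = 0.02106
author D: 0.35 × (1−0.4) × (1−0.7) × 0.6 × 0.3 = 0.01134
P(author B | x) = 0.02106 / 0.0324 ≈ 0.650

0.650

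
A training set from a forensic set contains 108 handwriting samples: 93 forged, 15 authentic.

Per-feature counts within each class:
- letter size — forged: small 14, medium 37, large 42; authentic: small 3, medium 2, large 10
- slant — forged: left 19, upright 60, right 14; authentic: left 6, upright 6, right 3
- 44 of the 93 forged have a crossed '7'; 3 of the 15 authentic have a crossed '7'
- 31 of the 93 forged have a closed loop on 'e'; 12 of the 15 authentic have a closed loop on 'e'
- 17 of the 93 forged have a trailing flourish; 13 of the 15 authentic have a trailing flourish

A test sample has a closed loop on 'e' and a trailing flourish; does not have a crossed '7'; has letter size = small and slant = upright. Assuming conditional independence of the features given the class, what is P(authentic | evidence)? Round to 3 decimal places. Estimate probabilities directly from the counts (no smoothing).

forged: (93/108) × (14/93) × (60/93) × (49/93) × (31/93) × (17/93) ≈ 0.00268491
authentic: (15/108) × (3/15) × (6/15) × (12/15) × (12/15) × (13/15) ≈ 0.00616296
P(authentic | x) = 0.00616296 / 0.00884787 ≈ 0.697

0.697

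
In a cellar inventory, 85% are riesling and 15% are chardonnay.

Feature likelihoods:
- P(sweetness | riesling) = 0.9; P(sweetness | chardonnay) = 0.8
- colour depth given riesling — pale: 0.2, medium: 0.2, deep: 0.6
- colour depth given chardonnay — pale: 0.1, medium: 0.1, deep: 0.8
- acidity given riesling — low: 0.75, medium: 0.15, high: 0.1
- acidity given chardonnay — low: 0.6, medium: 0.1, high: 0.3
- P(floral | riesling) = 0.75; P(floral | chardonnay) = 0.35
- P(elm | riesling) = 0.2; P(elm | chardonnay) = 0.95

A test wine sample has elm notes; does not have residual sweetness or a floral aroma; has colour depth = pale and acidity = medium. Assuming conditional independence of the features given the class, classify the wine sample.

riesling: 0.85 × (1−0.9) × 0.2 × 0.15 × (1−0.75) × 0.2 = 0.0001275
chardonnay: 0.15 × (1−0.8) × 0.1 × 0.1 × (1−0.35) × 0.95 = 0.00018525
Highest score → chardonnay.

chardonnay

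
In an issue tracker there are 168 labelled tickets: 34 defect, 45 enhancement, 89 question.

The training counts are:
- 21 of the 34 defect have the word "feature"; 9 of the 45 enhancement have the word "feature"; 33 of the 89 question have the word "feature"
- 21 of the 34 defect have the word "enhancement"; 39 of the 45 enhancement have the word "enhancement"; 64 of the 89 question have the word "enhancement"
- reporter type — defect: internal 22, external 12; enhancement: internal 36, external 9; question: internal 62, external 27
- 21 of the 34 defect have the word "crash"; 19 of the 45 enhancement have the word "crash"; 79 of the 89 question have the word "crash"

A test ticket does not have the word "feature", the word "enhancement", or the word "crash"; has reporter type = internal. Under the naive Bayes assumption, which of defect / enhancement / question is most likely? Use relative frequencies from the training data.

enhancement

defect: (34/168) × (13/34) × (13/34) × (22/34) × (13/34) ≈ 0.00731993
enhancement: (45/168) × (36/45) × (6/45) × (36/45) × (26/45) ≈ 0.0132063
question: (89/168) × (56/89) × (25/89) × (62/89) × (10/89) ≈ 0.00732893
Highest score → enhancement.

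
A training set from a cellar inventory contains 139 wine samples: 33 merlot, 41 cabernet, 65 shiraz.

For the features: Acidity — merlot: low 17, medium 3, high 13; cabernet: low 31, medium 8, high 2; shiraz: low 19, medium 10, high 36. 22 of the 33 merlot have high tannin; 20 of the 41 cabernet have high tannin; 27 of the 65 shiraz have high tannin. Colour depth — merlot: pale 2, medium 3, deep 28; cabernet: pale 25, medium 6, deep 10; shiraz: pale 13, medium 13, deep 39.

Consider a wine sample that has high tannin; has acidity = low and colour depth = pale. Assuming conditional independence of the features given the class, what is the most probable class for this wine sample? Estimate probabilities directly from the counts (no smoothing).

merlot: (33/139) × (17/33) × (22/33) × (2/33) ≈ 0.0049415
cabernet: (41/139) × (31/41) × (20/41) × (25/41) ≈ 0.066336
shiraz: (65/139) × (19/65) × (27/65) × (13/65) ≈ 0.0113558
Highest score → cabernet.

cabernet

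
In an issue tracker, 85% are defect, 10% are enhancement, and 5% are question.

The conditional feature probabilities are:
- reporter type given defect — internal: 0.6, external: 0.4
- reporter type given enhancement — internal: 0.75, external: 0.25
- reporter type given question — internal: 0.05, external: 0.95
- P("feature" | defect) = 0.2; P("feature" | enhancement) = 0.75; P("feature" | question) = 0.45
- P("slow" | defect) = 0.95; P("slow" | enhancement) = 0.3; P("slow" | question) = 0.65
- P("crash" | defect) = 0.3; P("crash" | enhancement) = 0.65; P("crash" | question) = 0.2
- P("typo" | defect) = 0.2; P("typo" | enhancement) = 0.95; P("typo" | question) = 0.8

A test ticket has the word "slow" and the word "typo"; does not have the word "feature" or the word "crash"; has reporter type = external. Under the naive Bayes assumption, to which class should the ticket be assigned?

defect

defect: 0.85 × 0.4 × (1−0.2) × 0.95 × (1−0.3) × 0.2 = 0.036176
enhancement: 0.1 × 0.25 × (1−0.75) × 0.3 × (1−0.65) × 0.95 = 0.0006234375
question: 0.05 × 0.95 × (1−0.45) × 0.65 × (1−0.2) × 0.8 = 0.010868
Highest score → defect.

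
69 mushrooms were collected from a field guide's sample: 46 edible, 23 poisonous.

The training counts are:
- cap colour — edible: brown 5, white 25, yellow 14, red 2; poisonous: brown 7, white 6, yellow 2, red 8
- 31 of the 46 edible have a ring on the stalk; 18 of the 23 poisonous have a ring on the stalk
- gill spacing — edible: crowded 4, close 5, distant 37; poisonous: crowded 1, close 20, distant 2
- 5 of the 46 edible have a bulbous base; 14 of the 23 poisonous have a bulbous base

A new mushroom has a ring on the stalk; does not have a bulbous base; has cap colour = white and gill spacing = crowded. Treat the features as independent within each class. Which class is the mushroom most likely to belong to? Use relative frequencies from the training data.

edible: (46/69) × (25/46) × (31/46) × (4/46) × (41/46) ≈ 0.0189244
poisonous: (23/69) × (6/23) × (18/23) × (1/23) × (9/23) ≈ 0.0011578
Highest score → edible.

edible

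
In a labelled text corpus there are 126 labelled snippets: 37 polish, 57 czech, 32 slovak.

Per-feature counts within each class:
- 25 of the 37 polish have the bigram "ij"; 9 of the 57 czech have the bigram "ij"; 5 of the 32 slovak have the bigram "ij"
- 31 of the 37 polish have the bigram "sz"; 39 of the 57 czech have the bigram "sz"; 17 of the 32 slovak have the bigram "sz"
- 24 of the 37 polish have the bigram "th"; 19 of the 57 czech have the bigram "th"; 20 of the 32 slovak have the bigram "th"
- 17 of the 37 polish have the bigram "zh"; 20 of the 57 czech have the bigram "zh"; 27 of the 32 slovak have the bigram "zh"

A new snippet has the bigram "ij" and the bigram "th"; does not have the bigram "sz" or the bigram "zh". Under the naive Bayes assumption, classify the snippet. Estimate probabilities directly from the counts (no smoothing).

polish: (37/126) × (25/37) × (6/37) × (24/37) × (20/37) ≈ 0.0112812
czech: (57/126) × (9/57) × (18/57) × (19/57) × (37/57) ≈ 0.00488062
slovak: (32/126) × (5/32) × (15/32) × (20/32) × (5/32) ≈ 0.00181652
Highest score → polish.

polish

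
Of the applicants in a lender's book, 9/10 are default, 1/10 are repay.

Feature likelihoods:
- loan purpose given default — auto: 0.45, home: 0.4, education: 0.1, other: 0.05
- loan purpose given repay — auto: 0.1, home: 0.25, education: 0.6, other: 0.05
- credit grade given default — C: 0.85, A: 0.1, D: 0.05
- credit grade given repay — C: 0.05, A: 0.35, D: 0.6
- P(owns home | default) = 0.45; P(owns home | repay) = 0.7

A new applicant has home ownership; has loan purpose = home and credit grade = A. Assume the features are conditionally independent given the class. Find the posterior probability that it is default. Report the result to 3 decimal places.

0.726

default: 0.9 × 0.4 × 0.1 × 0.45 = 0.0162
repay: 0.1 × 0.25 × 0.35 × 0.7 = 0.006125
P(default | x) = 0.0162 / 0.022325 ≈ 0.726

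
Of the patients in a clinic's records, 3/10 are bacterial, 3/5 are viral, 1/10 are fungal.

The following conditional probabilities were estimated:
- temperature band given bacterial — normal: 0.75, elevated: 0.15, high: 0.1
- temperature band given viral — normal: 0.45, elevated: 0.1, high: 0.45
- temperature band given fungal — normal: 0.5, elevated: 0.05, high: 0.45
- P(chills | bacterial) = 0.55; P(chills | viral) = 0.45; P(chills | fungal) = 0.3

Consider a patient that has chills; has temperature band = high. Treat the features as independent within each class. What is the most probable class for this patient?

bacterial: 0.3 × 0.1 × 0.55 = 0.0165
viral: 0.6 × 0.45 × 0.45 = 0.1215
fungal: 0.1 × 0.45 × 0.3 = 0.0135
Highest score → viral.

viral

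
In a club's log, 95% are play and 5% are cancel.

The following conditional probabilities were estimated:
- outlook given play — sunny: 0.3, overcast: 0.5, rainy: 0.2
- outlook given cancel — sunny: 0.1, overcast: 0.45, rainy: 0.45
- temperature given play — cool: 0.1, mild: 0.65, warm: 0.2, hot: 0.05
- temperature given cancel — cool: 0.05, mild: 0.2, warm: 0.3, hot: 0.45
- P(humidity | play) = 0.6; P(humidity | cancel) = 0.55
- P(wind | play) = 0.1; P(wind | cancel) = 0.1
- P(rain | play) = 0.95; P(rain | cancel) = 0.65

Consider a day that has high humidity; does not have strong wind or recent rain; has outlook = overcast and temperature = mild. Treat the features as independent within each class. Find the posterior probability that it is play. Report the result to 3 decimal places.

play: 0.95 × 0.5 × 0.65 × 0.6 × (1−0.1) × (1−0.95) = 0.00833625
cancel: 0.05 × 0.45 × 0.2 × 0.55 × (1−0.1) × (1−0.65) = 0.000779625
P(play | x) = 0.00833625 / 0.009115875 ≈ 0.914

0.914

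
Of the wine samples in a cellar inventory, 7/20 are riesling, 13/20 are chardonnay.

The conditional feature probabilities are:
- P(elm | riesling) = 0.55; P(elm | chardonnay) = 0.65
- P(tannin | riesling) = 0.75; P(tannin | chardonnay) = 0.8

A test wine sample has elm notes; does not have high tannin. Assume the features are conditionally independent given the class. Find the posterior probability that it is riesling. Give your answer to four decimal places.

0.3629

riesling: 0.35 × 0.55 × (1−0.75) = 0.048125
chardonnay: 0.65 × 0.65 × (1−0.8) = 0.0845
P(riesling | x) = 0.048125 / 0.132625 ≈ 0.3629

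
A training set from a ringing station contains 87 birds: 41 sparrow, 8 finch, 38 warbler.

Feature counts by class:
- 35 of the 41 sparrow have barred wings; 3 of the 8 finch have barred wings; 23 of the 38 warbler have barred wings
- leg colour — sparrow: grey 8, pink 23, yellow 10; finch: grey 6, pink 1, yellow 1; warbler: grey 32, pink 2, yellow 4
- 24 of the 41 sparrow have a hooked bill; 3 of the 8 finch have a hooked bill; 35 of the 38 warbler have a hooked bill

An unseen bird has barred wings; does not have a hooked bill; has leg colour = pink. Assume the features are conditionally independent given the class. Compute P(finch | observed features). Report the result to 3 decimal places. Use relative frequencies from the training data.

sparrow: (41/87) × (35/41) × (23/41) × (17/41) ≈ 0.0935746
finch: (8/87) × (3/8) × (1/8) × (5/8) ≈ 0.00269397
warbler: (38/87) × (23/38) × (2/38) × (3/38) ≈ 0.00109848
P(finch | x) = 0.00269397 / 0.09736705 ≈ 0.028

0.028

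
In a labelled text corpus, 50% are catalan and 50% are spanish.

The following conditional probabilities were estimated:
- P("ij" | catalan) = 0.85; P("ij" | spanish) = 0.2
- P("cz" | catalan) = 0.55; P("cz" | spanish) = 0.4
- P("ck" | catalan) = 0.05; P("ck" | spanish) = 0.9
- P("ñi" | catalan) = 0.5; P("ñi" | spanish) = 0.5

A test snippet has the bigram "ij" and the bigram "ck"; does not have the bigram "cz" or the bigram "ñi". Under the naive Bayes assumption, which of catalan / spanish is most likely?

catalan: 0.5 × 0.85 × (1−0.55) × 0.05 × (1−0.5) = 0.00478125
spanish: 0.5 × 0.2 × (1−0.4) × 0.9 × (1−0.5) = 0.027
Highest score → spanish.

spanish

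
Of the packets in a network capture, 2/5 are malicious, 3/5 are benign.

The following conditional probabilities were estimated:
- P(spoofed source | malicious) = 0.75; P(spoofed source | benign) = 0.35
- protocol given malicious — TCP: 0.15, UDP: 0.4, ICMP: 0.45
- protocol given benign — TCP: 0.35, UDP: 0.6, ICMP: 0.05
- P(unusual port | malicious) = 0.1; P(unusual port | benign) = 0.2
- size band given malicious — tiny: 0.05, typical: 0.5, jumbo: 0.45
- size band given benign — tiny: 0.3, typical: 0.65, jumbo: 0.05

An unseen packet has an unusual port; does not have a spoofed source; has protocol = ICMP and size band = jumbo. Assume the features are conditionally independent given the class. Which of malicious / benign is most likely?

malicious

malicious: 0.4 × (1−0.75) × 0.45 × 0.1 × 0.45 = 0.002025
benign: 0.6 × (1−0.35) × 0.05 × 0.2 × 0.05 = 0.000195
Highest score → malicious.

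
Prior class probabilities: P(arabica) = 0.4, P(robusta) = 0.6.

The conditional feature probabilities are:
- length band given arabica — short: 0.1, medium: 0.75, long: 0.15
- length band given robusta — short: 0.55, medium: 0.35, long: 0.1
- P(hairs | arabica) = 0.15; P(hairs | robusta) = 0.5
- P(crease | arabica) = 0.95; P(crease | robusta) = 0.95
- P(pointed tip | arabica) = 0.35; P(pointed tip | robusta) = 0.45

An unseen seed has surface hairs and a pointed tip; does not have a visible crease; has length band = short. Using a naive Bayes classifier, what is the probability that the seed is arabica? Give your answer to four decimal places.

0.0275

arabica: 0.4 × 0.1 × 0.15 × (1−0.95) × 0.35 = 0.000105
robusta: 0.6 × 0.55 × 0.5 × (1−0.95) × 0.45 = 0.0037125
P(arabica | x) = 0.000105 / 0.0038175 ≈ 0.0275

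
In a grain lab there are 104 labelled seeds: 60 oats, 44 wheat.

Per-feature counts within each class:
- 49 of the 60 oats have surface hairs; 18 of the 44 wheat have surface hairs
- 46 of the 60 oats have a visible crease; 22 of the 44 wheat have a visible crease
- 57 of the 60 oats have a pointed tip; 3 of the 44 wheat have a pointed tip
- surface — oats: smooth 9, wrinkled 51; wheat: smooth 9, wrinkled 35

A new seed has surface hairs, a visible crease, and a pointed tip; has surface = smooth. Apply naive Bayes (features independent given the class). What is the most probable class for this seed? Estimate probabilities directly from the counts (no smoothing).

oats

oats: (60/104) × (49/60) × (46/60) × (57/60) × (9/60) ≈ 0.0514736
wheat: (44/104) × (18/44) × (22/44) × (3/44) × (9/44) ≈ 0.00120689
Highest score → oats.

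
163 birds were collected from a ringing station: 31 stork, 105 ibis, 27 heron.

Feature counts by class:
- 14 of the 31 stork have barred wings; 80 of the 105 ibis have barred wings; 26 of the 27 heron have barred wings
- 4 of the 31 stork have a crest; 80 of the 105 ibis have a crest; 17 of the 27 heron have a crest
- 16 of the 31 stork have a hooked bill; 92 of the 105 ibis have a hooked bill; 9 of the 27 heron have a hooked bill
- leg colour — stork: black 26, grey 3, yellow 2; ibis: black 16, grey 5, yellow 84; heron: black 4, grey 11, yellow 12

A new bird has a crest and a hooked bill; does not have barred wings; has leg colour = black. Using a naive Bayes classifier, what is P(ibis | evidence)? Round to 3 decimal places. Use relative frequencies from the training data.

stork: (31/163) × (17/31) × (4/31) × (16/31) × (26/31) ≈ 0.00582545
ibis: (105/163) × (25/105) × (80/105) × (92/105) × (16/105) ≈ 0.0156021
heron: (27/163) × (1/27) × (17/27) × (9/27) × (4/27) ≈ 0.000190754
P(ibis | x) = 0.0156021 / 0.021618304 ≈ 0.722

0.722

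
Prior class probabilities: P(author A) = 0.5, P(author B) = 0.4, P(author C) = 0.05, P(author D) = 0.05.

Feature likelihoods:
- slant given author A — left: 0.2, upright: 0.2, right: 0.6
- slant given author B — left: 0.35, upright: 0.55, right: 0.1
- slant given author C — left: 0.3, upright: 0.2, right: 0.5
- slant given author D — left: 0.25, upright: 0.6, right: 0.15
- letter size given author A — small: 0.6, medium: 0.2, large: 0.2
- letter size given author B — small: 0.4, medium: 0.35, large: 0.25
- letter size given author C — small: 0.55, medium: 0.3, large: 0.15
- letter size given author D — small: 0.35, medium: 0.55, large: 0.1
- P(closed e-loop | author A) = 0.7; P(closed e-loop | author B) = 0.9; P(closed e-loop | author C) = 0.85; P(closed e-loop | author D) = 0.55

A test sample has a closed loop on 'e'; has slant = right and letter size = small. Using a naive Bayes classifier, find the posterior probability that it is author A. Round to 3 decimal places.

0.821

author A: 0.5 × 0.6 × 0.6 × 0.7 = 0.126
author B: 0.4 × 0.1 × 0.4 × 0.9 = 0.0144
author C: 0.05 × 0.5 × 0.55 × 0.85 = 0.0116875
author D: 0.05 × 0.15 × 0.35 × 0.55 = 0.00144375
P(author A | x) = 0.126 / 0.15353125 ≈ 0.821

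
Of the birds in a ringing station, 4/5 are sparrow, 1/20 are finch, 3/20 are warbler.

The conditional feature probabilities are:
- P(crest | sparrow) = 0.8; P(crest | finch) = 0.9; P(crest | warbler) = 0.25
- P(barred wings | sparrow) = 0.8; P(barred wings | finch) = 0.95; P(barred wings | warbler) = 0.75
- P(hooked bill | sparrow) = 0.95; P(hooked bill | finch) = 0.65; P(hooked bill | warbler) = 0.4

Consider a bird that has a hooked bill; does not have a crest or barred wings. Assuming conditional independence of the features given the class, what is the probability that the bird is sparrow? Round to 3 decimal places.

0.727

sparrow: 0.8 × (1−0.8) × (1−0.8) × 0.95 = 0.0304
finch: 0.05 × (1−0.9) × (1−0.95) × 0.65 = 0.0001625
warbler: 0.15 × (1−0.25) × (1−0.75) × 0.4 = 0.01125
P(sparrow | x) = 0.0304 / 0.0418125 ≈ 0.727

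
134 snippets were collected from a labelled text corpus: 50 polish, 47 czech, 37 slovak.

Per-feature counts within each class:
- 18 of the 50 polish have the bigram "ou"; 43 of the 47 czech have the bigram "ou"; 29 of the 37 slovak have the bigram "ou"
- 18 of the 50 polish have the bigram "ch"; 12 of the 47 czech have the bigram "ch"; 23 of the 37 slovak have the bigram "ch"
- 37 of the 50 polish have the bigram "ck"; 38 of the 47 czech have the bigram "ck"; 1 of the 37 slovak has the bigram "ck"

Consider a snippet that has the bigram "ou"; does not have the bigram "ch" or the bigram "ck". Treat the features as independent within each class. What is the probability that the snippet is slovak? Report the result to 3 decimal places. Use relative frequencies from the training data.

polish: (50/134) × (18/50) × (32/50) × (13/50) ≈ 0.0223522
czech: (47/134) × (43/47) × (35/47) × (9/47) ≈ 0.0457592
slovak: (37/134) × (29/37) × (14/37) × (36/37) ≈ 0.0796747
P(slovak | x) = 0.0796747 / 0.1477861 ≈ 0.539

0.539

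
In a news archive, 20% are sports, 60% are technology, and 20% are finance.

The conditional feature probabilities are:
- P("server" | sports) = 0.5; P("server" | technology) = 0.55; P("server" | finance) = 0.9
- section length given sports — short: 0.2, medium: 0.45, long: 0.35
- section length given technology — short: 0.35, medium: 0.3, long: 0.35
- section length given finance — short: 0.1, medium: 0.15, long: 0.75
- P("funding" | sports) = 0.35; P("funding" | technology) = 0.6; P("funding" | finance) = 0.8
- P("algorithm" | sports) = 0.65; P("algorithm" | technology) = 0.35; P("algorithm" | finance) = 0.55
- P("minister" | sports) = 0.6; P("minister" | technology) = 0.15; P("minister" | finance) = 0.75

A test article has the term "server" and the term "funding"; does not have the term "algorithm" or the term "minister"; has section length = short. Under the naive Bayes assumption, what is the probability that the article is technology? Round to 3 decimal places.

sports: 0.2 × 0.5 × 0.2 × 0.35 × (1−0.65) × (1−0.6) = 0.00098
technology: 0.6 × 0.55 × 0.35 × 0.6 × (1−0.35) × (1−0.15) = 0.03828825
finance: 0.2 × 0.9 × 0.1 × 0.8 × (1−0.55) × (1−0.75) = 0.00162
P(technology | x) = 0.03828825 / 0.04088825 ≈ 0.936

0.936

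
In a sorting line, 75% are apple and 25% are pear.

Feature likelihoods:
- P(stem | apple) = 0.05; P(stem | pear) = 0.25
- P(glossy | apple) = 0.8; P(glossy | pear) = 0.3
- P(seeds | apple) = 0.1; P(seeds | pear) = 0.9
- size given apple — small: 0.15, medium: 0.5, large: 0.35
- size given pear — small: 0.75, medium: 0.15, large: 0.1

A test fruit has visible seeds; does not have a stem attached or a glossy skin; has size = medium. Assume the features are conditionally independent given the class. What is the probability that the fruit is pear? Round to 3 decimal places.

0.713

apple: 0.75 × (1−0.05) × (1−0.8) × 0.1 × 0.5 = 0.007125
pear: 0.25 × (1−0.25) × (1−0.3) × 0.9 × 0.15 = 0.01771875
P(pear | x) = 0.01771875 / 0.02484375 ≈ 0.713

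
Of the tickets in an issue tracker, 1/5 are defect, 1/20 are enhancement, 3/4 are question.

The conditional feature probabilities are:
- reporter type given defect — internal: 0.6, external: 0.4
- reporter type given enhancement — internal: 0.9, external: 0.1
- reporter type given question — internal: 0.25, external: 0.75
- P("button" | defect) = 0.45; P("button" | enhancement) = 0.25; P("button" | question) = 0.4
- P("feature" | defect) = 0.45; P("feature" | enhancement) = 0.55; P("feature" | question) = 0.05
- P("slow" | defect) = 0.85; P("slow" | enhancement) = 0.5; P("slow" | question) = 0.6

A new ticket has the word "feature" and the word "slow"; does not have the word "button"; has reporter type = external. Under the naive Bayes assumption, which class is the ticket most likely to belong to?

defect

defect: 0.2 × 0.4 × (1−0.45) × 0.45 × 0.85 = 0.01683
enhancement: 0.05 × 0.1 × (1−0.25) × 0.55 × 0.5 = 0.00103125
question: 0.75 × 0.75 × (1−0.4) × 0.05 × 0.6 = 0.010125
Highest score → defect.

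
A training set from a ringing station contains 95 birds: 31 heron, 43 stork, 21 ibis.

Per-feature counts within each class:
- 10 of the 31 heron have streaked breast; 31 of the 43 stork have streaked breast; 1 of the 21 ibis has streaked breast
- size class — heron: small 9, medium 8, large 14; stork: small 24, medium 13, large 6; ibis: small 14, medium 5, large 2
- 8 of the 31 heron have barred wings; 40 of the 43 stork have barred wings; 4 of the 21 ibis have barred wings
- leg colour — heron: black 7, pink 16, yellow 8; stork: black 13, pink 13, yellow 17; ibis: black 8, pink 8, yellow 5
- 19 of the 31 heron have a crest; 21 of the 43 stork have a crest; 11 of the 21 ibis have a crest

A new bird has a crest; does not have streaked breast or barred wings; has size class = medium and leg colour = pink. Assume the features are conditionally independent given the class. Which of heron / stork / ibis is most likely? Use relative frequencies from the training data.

heron: (31/95) × (21/31) × (8/31) × (23/31) × (16/31) × (19/31) ≈ 0.0133888
stork: (43/95) × (12/43) × (13/43) × (3/43) × (13/43) × (21/43) ≈ 0.000393379
ibis: (21/95) × (20/21) × (5/21) × (17/21) × (8/21) × (11/21) ≈ 0.00809712
Highest score → heron.

heron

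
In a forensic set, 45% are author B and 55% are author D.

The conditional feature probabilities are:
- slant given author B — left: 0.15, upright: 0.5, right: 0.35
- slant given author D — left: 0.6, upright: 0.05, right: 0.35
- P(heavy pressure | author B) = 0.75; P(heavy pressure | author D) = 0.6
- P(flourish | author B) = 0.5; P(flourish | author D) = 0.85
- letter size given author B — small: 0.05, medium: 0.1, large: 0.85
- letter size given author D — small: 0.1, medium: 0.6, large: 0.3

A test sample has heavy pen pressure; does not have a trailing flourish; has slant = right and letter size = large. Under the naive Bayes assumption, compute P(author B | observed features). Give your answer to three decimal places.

0.906

author B: 0.45 × 0.35 × 0.75 × (1−0.5) × 0.85 = 0.050203125
author D: 0.55 × 0.35 × 0.6 × (1−0.85) × 0.3 = 0.0051975
P(author B | x) = 0.050203125 / 0.055400625 ≈ 0.906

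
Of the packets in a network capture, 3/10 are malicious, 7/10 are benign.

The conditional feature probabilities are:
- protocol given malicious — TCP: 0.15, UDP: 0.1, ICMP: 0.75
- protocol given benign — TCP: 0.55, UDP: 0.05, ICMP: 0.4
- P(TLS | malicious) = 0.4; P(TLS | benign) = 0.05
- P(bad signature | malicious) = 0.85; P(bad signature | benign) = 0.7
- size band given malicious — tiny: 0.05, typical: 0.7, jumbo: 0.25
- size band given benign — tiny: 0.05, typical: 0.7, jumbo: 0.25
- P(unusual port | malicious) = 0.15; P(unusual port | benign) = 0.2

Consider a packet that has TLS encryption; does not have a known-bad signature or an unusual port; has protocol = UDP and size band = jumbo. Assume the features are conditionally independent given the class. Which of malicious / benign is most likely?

malicious

malicious: 0.3 × 0.1 × 0.4 × (1−0.85) × 0.25 × (1−0.15) = 0.0003825
benign: 0.7 × 0.05 × 0.05 × (1−0.7) × 0.25 × (1−0.2) = 0.000105
Highest score → malicious.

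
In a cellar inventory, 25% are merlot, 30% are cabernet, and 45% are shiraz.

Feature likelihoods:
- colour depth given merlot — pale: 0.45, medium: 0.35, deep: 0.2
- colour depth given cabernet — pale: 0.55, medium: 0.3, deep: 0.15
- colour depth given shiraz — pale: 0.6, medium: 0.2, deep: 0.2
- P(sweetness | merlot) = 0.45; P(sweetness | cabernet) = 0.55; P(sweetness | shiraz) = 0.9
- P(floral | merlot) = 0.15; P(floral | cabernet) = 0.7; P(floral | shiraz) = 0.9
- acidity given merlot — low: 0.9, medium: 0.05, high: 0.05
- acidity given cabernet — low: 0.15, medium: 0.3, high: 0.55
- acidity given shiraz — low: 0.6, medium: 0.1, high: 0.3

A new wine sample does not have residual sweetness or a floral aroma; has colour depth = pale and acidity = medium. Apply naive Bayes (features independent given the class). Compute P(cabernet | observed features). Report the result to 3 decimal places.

0.697

merlot: 0.25 × 0.45 × (1−0.45) × (1−0.15) × 0.05 = 0.0026296875
cabernet: 0.3 × 0.55 × (1−0.55) × (1−0.7) × 0.3 = 0.0066825
shiraz: 0.45 × 0.6 × (1−0.9) × (1−0.9) × 0.1 = 0.00027
P(cabernet | x) = 0.0066825 / 0.0095821875 ≈ 0.697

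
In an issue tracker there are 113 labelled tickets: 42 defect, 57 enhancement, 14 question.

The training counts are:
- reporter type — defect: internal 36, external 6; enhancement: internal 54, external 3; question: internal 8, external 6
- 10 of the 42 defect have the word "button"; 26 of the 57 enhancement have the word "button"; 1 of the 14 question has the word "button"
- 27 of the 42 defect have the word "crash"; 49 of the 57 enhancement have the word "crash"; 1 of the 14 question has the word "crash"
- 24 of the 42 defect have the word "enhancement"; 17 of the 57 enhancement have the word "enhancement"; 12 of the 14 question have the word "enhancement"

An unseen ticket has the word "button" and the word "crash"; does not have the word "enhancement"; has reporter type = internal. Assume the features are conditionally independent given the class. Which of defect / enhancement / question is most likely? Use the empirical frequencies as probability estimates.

enhancement

defect: (42/113) × (36/42) × (10/42) × (27/42) × (18/42) ≈ 0.0208984
enhancement: (57/113) × (54/57) × (26/57) × (49/57) × (40/57) ≈ 0.131498
question: (14/113) × (8/14) × (1/14) × (1/14) × (2/14) ≈ 0.0000516009
Highest score → enhancement.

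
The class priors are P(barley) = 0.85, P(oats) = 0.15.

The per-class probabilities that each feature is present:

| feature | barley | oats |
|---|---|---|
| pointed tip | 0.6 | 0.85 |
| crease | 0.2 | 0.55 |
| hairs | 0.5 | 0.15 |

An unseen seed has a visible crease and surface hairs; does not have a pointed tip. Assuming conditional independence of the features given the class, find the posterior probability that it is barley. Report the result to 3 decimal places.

barley: 0.85 × (1−0.6) × 0.2 × 0.5 = 0.034
oats: 0.15 × (1−0.85) × 0.55 × 0.15 = 0.00185625
P(barley | x) = 0.034 / 0.03585625 ≈ 0.948

0.948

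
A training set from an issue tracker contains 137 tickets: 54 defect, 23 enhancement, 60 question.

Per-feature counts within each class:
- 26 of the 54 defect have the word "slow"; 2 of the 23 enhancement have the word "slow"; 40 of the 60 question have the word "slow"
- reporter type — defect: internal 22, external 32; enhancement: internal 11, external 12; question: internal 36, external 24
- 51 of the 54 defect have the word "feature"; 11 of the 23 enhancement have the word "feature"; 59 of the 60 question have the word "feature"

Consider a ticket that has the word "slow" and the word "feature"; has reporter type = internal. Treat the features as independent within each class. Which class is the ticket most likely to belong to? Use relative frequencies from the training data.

question

defect: (54/137) × (26/54) × (22/54) × (51/54) ≈ 0.0730227
enhancement: (23/137) × (2/23) × (11/23) × (11/23) ≈ 0.00333917
question: (60/137) × (40/60) × (36/60) × (59/60) ≈ 0.172263
Highest score → question.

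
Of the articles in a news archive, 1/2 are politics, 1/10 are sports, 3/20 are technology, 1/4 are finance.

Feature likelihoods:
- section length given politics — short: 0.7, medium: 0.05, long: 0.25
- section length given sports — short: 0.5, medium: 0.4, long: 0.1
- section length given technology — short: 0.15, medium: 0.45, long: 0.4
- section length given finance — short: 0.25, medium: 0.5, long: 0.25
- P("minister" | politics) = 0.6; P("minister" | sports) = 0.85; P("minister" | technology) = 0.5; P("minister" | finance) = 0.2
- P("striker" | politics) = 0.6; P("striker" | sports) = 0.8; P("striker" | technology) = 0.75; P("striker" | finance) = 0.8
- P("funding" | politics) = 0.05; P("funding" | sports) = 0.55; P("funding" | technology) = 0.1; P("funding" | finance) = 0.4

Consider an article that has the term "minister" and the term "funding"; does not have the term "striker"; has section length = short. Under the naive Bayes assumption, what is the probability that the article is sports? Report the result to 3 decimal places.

politics: 0.5 × 0.7 × 0.6 × (1−0.6) × 0.05 = 0.0042
sports: 0.1 × 0.5 × 0.85 × (1−0.8) × 0.55 = 0.004675
technology: 0.15 × 0.15 × 0.5 × (1−0.75) × 0.1 = 0.00028125
finance: 0.25 × 0.25 × 0.2 × (1−0.8) × 0.4 = 0.001
P(sports | x) = 0.004675 / 0.01015625 ≈ 0.460

0.460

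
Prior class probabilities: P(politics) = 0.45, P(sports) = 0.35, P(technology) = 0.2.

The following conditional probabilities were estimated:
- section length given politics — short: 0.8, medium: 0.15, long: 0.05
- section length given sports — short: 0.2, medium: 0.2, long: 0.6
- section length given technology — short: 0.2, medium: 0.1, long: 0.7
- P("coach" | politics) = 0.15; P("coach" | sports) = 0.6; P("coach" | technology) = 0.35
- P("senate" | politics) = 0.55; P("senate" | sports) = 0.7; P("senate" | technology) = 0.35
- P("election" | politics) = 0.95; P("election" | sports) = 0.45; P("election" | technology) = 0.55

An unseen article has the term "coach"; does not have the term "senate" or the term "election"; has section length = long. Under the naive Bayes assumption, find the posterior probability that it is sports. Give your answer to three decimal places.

0.591

politics: 0.45 × 0.05 × 0.15 × (1−0.55) × (1−0.95) = 0.0000759375
sports: 0.35 × 0.6 × 0.6 × (1−0.7) × (1−0.45) = 0.02079
technology: 0.2 × 0.7 × 0.35 × (1−0.35) × (1−0.55) = 0.0143325
P(sports | x) = 0.02079 / 0.0351984375 ≈ 0.591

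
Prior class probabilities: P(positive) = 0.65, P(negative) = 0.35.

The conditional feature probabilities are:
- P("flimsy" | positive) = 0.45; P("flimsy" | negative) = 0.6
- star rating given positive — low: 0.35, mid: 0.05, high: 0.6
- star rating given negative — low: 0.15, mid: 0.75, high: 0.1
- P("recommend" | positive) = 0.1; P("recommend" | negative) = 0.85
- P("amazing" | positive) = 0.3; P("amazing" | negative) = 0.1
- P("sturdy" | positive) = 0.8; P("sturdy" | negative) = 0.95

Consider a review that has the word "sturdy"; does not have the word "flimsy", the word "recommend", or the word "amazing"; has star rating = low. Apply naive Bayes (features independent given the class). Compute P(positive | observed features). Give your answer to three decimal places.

positive: 0.65 × (1−0.45) × 0.35 × (1−0.1) × (1−0.3) × 0.8 = 0.063063
negative: 0.35 × (1−0.6) × 0.15 × (1−0.85) × (1−0.1) × 0.95 = 0.00269325
P(positive | x) = 0.063063 / 0.06575625 ≈ 0.959

0.959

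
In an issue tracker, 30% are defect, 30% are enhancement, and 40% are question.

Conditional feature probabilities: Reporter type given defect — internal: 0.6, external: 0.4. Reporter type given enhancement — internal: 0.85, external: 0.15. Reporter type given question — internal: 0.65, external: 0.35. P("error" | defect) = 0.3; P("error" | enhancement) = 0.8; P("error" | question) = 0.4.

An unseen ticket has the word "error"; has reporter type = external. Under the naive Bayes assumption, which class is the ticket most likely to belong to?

question

defect: 0.3 × 0.4 × 0.3 = 0.036
enhancement: 0.3 × 0.15 × 0.8 = 0.036
question: 0.4 × 0.35 × 0.4 = 0.056
Highest score → question.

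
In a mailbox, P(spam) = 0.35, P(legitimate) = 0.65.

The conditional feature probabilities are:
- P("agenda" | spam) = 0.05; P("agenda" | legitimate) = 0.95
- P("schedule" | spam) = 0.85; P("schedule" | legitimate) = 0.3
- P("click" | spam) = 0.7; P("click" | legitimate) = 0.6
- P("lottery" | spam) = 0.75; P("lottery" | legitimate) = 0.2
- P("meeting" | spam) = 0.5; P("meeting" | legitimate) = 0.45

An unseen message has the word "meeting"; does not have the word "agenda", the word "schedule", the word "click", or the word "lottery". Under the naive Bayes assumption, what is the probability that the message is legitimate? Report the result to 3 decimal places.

spam: 0.35 × (1−0.05) × (1−0.85) × (1−0.7) × (1−0.75) × 0.5 = 0.0018703125
legitimate: 0.65 × (1−0.95) × (1−0.3) × (1−0.6) × (1−0.2) × 0.45 = 0.003276
P(legitimate | x) = 0.003276 / 0.0051463125 ≈ 0.637

0.637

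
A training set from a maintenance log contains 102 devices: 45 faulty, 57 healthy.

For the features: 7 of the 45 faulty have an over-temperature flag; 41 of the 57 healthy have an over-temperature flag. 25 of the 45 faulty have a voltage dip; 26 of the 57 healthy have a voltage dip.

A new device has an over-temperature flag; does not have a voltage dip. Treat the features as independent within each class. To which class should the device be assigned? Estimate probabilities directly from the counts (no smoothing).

faulty: (45/102) × (7/45) × (20/45) ≈ 0.0305011
healthy: (57/102) × (41/57) × (31/57) ≈ 0.21861
Highest score → healthy.

healthy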